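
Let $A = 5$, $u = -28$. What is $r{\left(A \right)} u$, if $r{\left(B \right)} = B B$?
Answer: $-700$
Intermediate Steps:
$r{\left(B \right)} = B^{2}$
$r{\left(A \right)} u = 5^{2} \left(-28\right) = 25 \left(-28\right) = -700$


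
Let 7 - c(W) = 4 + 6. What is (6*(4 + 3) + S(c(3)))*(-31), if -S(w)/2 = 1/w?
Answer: -3968/3 ≈ -1322.7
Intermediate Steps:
c(W) = -3 (c(W) = 7 - (4 + 6) = 7 - 1*10 = 7 - 10 = -3)
S(w) = -2/w
(6*(4 + 3) + S(c(3)))*(-31) = (6*(4 + 3) - 2/(-3))*(-31) = (6*7 - 2*(-⅓))*(-31) = (42 + ⅔)*(-31) = (128/3)*(-31) = -3968/3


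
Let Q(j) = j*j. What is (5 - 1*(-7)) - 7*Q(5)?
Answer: -163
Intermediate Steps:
Q(j) = j**2
(5 - 1*(-7)) - 7*Q(5) = (5 - 1*(-7)) - 7*5**2 = (5 + 7) - 7*25 = 12 - 175 = -163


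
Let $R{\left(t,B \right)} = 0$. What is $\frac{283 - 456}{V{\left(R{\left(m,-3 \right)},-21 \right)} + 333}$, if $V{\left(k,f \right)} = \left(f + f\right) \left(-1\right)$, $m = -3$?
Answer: $- \frac{173}{375} \approx -0.46133$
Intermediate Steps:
$V{\left(k,f \right)} = - 2 f$ ($V{\left(k,f \right)} = 2 f \left(-1\right) = - 2 f$)
$\frac{283 - 456}{V{\left(R{\left(m,-3 \right)},-21 \right)} + 333} = \frac{283 - 456}{\left(-2\right) \left(-21\right) + 333} = - \frac{173}{42 + 333} = - \frac{173}{375}$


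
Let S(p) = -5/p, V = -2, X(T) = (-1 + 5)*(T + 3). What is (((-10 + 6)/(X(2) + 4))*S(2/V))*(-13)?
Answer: 65/6 ≈ 10.833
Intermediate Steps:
X(T) = 12 + 4*T (X(T) = 4*(3 + T) = 12 + 4*T)
(((-10 + 6)/(X(2) + 4))*S(2/V))*(-13) = (((-10 + 6)/((12 + 4*2) + 4))*(-5/(2/(-2))))*(-13) = ((-4/((12 + 8) + 4))*(-5/(2*(-½))))*(-13) = ((-4/(20 + 4))*(-5/(-1)))*(-13) = ((-4/24)*(-5*(-1)))*(-13) = (-4*1/24*5)*(-13) = -⅙*5*(-13) = -⅚*(-13) = 65/6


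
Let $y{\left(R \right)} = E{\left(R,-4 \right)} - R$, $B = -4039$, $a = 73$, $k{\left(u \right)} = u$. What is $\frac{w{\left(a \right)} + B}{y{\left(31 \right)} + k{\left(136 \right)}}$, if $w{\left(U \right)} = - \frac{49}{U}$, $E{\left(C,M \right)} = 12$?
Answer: $- \frac{294896}{8541} \approx -34.527$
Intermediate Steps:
$y{\left(R \right)} = 12 - R$
$\frac{w{\left(a \right)} + B}{y{\left(31 \right)} + k{\left(136 \right)}} = \frac{- \frac{49}{73} - 4039}{\left(12 - 31\right) + 136} = \frac{\left(-49\right) \frac{1}{73} - 4039}{\left(12 - 31\right) + 136} = \frac{- \frac{49}{73} - 4039}{-19 + 136} = - \frac{294896}{73 \cdot 117} = \left(- \frac{294896}{73}\right) \frac{1}{117} = - \frac{294896}{8541}$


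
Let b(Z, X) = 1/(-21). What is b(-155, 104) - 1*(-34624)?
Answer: 727103/21 ≈ 34624.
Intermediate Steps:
b(Z, X) = -1/21
b(-155, 104) - 1*(-34624) = -1/21 - 1*(-34624) = -1/21 + 34624 = 727103/21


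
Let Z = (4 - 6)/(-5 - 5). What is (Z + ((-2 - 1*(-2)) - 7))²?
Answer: 1156/25 ≈ 46.240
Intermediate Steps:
Z = ⅕ (Z = -2/(-10) = -2*(-⅒) = ⅕ ≈ 0.20000)
(Z + ((-2 - 1*(-2)) - 7))² = (⅕ + ((-2 - 1*(-2)) - 7))² = (⅕ + ((-2 + 2) - 7))² = (⅕ + (0 - 7))² = (⅕ - 7)² = (-34/5)² = 1156/25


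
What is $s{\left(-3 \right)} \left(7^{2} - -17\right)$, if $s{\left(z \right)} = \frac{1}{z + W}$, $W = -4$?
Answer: $- \frac{66}{7} \approx -9.4286$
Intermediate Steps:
$s{\left(z \right)} = \frac{1}{-4 + z}$ ($s{\left(z \right)} = \frac{1}{z - 4} = \frac{1}{-4 + z}$)
$s{\left(-3 \right)} \left(7^{2} - -17\right) = \frac{7^{2} - -17}{-4 - 3} = \frac{49 + \left(-31 + 48\right)}{-7} = - \frac{49 + 17}{7} = \left(- \frac{1}{7}\right) 66 = - \frac{66}{7}$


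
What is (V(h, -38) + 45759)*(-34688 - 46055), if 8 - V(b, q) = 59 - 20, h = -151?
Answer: -3692215904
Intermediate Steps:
V(b, q) = -31 (V(b, q) = 8 - (59 - 20) = 8 - 1*39 = 8 - 39 = -31)
(V(h, -38) + 45759)*(-34688 - 46055) = (-31 + 45759)*(-34688 - 46055) = 45728*(-80743) = -3692215904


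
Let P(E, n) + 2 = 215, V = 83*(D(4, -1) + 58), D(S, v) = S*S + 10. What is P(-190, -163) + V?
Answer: 7185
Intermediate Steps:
D(S, v) = 10 + S² (D(S, v) = S² + 10 = 10 + S²)
V = 6972 (V = 83*((10 + 4²) + 58) = 83*((10 + 16) + 58) = 83*(26 + 58) = 83*84 = 6972)
P(E, n) = 213 (P(E, n) = -2 + 215 = 213)
P(-190, -163) + V = 213 + 6972 = 7185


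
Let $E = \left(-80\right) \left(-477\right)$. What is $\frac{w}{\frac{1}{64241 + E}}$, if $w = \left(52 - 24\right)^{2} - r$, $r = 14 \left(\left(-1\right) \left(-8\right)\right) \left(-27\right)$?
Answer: $389943008$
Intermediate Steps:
$E = 38160$
$r = -3024$ ($r = 14 \cdot 8 \left(-27\right) = 112 \left(-27\right) = -3024$)
$w = 3808$ ($w = \left(52 - 24\right)^{2} - -3024 = 28^{2} + 3024 = 784 + 3024 = 3808$)
$\frac{w}{\frac{1}{64241 + E}} = \frac{3808}{\frac{1}{64241 + 38160}} = \frac{3808}{\frac{1}{102401}} = 3808 \frac{1}{\frac{1}{102401}} = 3808 \cdot 102401 = 389943008$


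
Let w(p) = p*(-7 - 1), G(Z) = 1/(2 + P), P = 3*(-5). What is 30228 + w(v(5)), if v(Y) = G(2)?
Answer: 392972/13 ≈ 30229.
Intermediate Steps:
P = -15
G(Z) = -1/13 (G(Z) = 1/(2 - 15) = 1/(-13) = -1/13)
v(Y) = -1/13
w(p) = -8*p (w(p) = p*(-8) = -8*p)
30228 + w(v(5)) = 30228 - 8*(-1/13) = 30228 + 8/13 = 392972/13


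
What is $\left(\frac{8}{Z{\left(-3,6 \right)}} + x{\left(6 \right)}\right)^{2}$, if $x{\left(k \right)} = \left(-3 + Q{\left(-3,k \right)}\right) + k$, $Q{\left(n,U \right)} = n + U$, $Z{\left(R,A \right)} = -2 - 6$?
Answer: $25$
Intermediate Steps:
$Z{\left(R,A \right)} = -8$ ($Z{\left(R,A \right)} = -2 - 6 = -8$)
$Q{\left(n,U \right)} = U + n$
$x{\left(k \right)} = -6 + 2 k$ ($x{\left(k \right)} = \left(-3 + \left(k - 3\right)\right) + k = \left(-3 + \left(-3 + k\right)\right) + k = \left(-6 + k\right) + k = -6 + 2 k$)
$\left(\frac{8}{Z{\left(-3,6 \right)}} + x{\left(6 \right)}\right)^{2} = \left(\frac{8}{-8} + \left(-6 + 2 \cdot 6\right)\right)^{2} = \left(8 \left(- \frac{1}{8}\right) + \left(-6 + 12\right)\right)^{2} = \left(-1 + 6\right)^{2} = 5^{2} = 25$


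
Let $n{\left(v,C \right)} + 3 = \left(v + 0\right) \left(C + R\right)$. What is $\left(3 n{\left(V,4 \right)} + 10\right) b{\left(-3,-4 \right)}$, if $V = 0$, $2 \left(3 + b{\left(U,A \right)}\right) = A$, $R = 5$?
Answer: $-5$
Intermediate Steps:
$b{\left(U,A \right)} = -3 + \frac{A}{2}$
$n{\left(v,C \right)} = -3 + v \left(5 + C\right)$ ($n{\left(v,C \right)} = -3 + \left(v + 0\right) \left(C + 5\right) = -3 + v \left(5 + C\right)$)
$\left(3 n{\left(V,4 \right)} + 10\right) b{\left(-3,-4 \right)} = \left(3 \left(-3 + 5 \cdot 0 + 4 \cdot 0\right) + 10\right) \left(-3 + \frac{1}{2} \left(-4\right)\right) = \left(3 \left(-3 + 0 + 0\right) + 10\right) \left(-3 - 2\right) = \left(3 \left(-3\right) + 10\right) \left(-5\right) = \left(-9 + 10\right) \left(-5\right) = 1 \left(-5\right) = -5$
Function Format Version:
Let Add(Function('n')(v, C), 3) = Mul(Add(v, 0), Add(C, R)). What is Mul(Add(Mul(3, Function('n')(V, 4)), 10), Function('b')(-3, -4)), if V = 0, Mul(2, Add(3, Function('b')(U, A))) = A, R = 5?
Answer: -5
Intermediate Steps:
Function('b')(U, A) = Add(-3, Mul(Rational(1, 2), A))
Function('n')(v, C) = Add(-3, Mul(v, Add(5, C))) (Function('n')(v, C) = Add(-3, Mul(Add(v, 0), Add(C, 5))) = Add(-3, Mul(v, Add(5, C))))
Mul(Add(Mul(3, Function('n')(V, 4)), 10), Function('b')(-3, -4)) = Mul(Add(Mul(3, Add(-3, Mul(5, 0), Mul(4, 0))), 10), Add(-3, Mul(Rational(1, 2), -4))) = Mul(Add(Mul(3, Add(-3, 0, 0)), 10), Add(-3, -2)) = Mul(Add(Mul(3, -3), 10), -5) = Mul(Add(-9, 10), -5) = Mul(1, -5) = -5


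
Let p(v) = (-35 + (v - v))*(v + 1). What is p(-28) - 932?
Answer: 13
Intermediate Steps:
p(v) = -35 - 35*v (p(v) = (-35 + 0)*(1 + v) = -35*(1 + v) = -35 - 35*v)
p(-28) - 932 = (-35 - 35*(-28)) - 932 = (-35 + 980) - 932 = 945 - 932 = 13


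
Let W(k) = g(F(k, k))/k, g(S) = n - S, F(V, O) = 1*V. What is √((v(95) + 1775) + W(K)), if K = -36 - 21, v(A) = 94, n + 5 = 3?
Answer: √6069246/57 ≈ 43.221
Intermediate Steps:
n = -2 (n = -5 + 3 = -2)
F(V, O) = V
g(S) = -2 - S
K = -57
W(k) = (-2 - k)/k
√((v(95) + 1775) + W(K)) = √((94 + 1775) + (-2 - 1*(-57))/(-57)) = √(1869 - (-2 + 57)/57) = √(1869 - 1/57*55) = √(1869 - 55/57) = √(106478/57) = √6069246/57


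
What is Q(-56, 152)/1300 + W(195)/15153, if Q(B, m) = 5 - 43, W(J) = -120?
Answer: -121969/3283150 ≈ -0.037150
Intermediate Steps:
Q(B, m) = -38
Q(-56, 152)/1300 + W(195)/15153 = -38/1300 - 120/15153 = -38*1/1300 - 120*1/15153 = -19/650 - 40/5051 = -121969/3283150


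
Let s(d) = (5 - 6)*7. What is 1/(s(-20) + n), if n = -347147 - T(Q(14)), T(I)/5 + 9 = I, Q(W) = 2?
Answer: -1/347119 ≈ -2.8809e-6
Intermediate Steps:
T(I) = -45 + 5*I
s(d) = -7 (s(d) = -1*7 = -7)
n = -347112 (n = -347147 - (-45 + 5*2) = -347147 - (-45 + 10) = -347147 - 1*(-35) = -347147 + 35 = -347112)
1/(s(-20) + n) = 1/(-7 - 347112) = 1/(-347119) = -1/347119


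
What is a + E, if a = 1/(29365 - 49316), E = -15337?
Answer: -305988488/19951 ≈ -15337.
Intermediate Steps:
a = -1/19951 (a = 1/(-19951) = -1/19951 ≈ -5.0123e-5)
a + E = -1/19951 - 15337 = -305988488/19951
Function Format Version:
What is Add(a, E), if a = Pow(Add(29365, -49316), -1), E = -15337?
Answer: Rational(-305988488, 19951) ≈ -15337.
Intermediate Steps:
a = Rational(-1, 19951) (a = Pow(-19951, -1) = Rational(-1, 19951) ≈ -5.0123e-5)
Add(a, E) = Add(Rational(-1, 19951), -15337) = Rational(-305988488, 19951)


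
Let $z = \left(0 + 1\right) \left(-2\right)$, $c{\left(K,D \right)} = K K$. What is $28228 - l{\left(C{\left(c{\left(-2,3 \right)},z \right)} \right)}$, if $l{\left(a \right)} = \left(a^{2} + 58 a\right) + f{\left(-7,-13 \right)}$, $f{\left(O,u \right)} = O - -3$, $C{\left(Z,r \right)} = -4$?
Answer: $28448$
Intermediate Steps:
$c{\left(K,D \right)} = K^{2}$
$z = -2$ ($z = 1 \left(-2\right) = -2$)
$f{\left(O,u \right)} = 3 + O$ ($f{\left(O,u \right)} = O + 3 = 3 + O$)
$l{\left(a \right)} = -4 + a^{2} + 58 a$ ($l{\left(a \right)} = \left(a^{2} + 58 a\right) + \left(3 - 7\right) = \left(a^{2} + 58 a\right) - 4 = -4 + a^{2} + 58 a$)
$28228 - l{\left(C{\left(c{\left(-2,3 \right)},z \right)} \right)} = 28228 - \left(-4 + \left(-4\right)^{2} + 58 \left(-4\right)\right) = 28228 - \left(-4 + 16 - 232\right) = 28228 - -220 = 28228 + 220 = 28448$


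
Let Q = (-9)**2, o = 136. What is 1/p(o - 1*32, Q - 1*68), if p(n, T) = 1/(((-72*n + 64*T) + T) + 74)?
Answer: -6569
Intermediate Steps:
Q = 81
p(n, T) = 1/(74 - 72*n + 65*T) (p(n, T) = 1/((-72*n + 65*T) + 74) = 1/(74 - 72*n + 65*T))
1/p(o - 1*32, Q - 1*68) = 1/(1/(74 - 72*(136 - 1*32) + 65*(81 - 1*68))) = 1/(1/(74 - 72*(136 - 32) + 65*(81 - 68))) = 1/(1/(74 - 72*104 + 65*13)) = 1/(1/(74 - 7488 + 845)) = 1/(1/(-6569)) = 1/(-1/6569) = -6569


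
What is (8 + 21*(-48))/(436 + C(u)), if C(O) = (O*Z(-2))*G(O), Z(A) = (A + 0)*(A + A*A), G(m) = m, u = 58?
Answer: 50/651 ≈ 0.076805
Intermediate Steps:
Z(A) = A*(A + A²)
C(O) = -4*O² (C(O) = (O*((-2)²*(1 - 2)))*O = (O*(4*(-1)))*O = (O*(-4))*O = (-4*O)*O = -4*O²)
(8 + 21*(-48))/(436 + C(u)) = (8 + 21*(-48))/(436 - 4*58²) = (8 - 1008)/(436 - 4*3364) = -1000/(436 - 13456) = -1000/(-13020) = -1000*(-1/13020) = 50/651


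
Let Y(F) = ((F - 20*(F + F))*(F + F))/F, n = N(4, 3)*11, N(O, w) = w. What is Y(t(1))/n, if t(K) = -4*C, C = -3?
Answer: -312/11 ≈ -28.364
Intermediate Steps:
n = 33 (n = 3*11 = 33)
t(K) = 12 (t(K) = -4*(-3) = 12)
Y(F) = -78*F (Y(F) = ((F - 40*F)*(2*F))/F = ((-39*F)*(2*F))/F = (-78*F**2)/F = -78*F)
Y(t(1))/n = -78*12/33 = -936*1/33 = -312/11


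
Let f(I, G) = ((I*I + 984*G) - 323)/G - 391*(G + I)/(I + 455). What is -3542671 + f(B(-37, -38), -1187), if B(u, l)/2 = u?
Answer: -1601134032445/452247 ≈ -3.5404e+6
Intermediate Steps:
B(u, l) = 2*u
f(I, G) = (-323 + I² + 984*G)/G - 391*(G + I)/(455 + I) (f(I, G) = ((I² + 984*G) - 323)/G - 391*(G + I)/(455 + I) = (-323 + I² + 984*G)/G - 391*(G + I)/(455 + I))
-3542671 + f(B(-37, -38), -1187) = -3542671 + (-146965 + (2*(-37))³ - 391*(-1187)² - 646*(-37) + 455*(2*(-37))² + 447720*(-1187) + 593*(-1187)*(2*(-37)))/((-1187)*(455 + 2*(-37))) = -3542671 - (-146965 + (-74)³ - 391*1408969 - 323*(-74) + 455*(-74)² - 531443640 + 593*(-1187)*(-74))/(1187*(455 - 74)) = -3542671 - 1/1187*(-146965 - 405224 - 550906879 + 23902 + 455*5476 - 531443640 + 52087934)/381 = -3542671 - 1/1187*1/381*(-146965 - 405224 - 550906879 + 23902 + 2491580 - 531443640 + 52087934) = -3542671 - 1/1187*1/381*(-1028299292) = -3542671 + 1028299292/452247 = -1601134032445/452247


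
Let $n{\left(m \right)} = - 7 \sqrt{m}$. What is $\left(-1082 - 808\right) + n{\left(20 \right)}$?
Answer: $-1890 - 14 \sqrt{5} \approx -1921.3$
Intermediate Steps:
$\left(-1082 - 808\right) + n{\left(20 \right)} = \left(-1082 - 808\right) - 7 \sqrt{20} = -1890 - 7 \cdot 2 \sqrt{5} = -1890 - 14 \sqrt{5}$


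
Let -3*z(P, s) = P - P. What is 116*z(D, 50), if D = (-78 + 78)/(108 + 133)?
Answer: 0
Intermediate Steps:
D = 0 (D = 0/241 = 0*(1/241) = 0)
z(P, s) = 0 (z(P, s) = -(P - P)/3 = -1/3*0 = 0)
116*z(D, 50) = 116*0 = 0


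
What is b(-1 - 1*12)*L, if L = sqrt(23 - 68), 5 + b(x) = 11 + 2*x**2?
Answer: 1032*I*sqrt(5) ≈ 2307.6*I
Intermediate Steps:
b(x) = 6 + 2*x**2 (b(x) = -5 + (11 + 2*x**2) = 6 + 2*x**2)
L = 3*I*sqrt(5) (L = sqrt(-45) = 3*I*sqrt(5) ≈ 6.7082*I)
b(-1 - 1*12)*L = (6 + 2*(-1 - 1*12)**2)*(3*I*sqrt(5)) = (6 + 2*(-1 - 12)**2)*(3*I*sqrt(5)) = (6 + 2*(-13)**2)*(3*I*sqrt(5)) = (6 + 2*169)*(3*I*sqrt(5)) = (6 + 338)*(3*I*sqrt(5)) = 344*(3*I*sqrt(5)) = 1032*I*sqrt(5)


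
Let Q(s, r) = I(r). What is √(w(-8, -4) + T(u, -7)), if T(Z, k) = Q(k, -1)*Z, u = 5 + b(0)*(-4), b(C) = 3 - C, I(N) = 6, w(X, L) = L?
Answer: I*√46 ≈ 6.7823*I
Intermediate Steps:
Q(s, r) = 6
u = -7 (u = 5 + (3 - 1*0)*(-4) = 5 + (3 + 0)*(-4) = 5 + 3*(-4) = 5 - 12 = -7)
T(Z, k) = 6*Z
√(w(-8, -4) + T(u, -7)) = √(-4 + 6*(-7)) = √(-4 - 42) = √(-46) = I*√46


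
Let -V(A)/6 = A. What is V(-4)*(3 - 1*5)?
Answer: -48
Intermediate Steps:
V(A) = -6*A
V(-4)*(3 - 1*5) = (-6*(-4))*(3 - 1*5) = 24*(3 - 5) = 24*(-2) = -48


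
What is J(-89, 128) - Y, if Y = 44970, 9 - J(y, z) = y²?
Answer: -52882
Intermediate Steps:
J(y, z) = 9 - y²
J(-89, 128) - Y = (9 - 1*(-89)²) - 1*44970 = (9 - 1*7921) - 44970 = (9 - 7921) - 44970 = -7912 - 44970 = -52882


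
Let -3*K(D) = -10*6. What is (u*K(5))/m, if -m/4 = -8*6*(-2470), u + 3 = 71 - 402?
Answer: 167/11856 ≈ 0.014086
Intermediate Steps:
K(D) = 20 (K(D) = -(-10)*6/3 = -⅓*(-60) = 20)
u = -334 (u = -3 + (71 - 402) = -3 - 331 = -334)
m = -474240 (m = -4*(-8*6)*(-2470) = -(-192)*(-2470) = -4*118560 = -474240)
(u*K(5))/m = -334*20/(-474240) = -6680*(-1/474240) = 167/11856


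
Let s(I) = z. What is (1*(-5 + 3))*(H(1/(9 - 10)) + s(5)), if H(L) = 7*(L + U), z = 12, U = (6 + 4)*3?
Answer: -430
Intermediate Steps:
U = 30 (U = 10*3 = 30)
H(L) = 210 + 7*L (H(L) = 7*(L + 30) = 7*(30 + L) = 210 + 7*L)
s(I) = 12
(1*(-5 + 3))*(H(1/(9 - 10)) + s(5)) = (1*(-5 + 3))*((210 + 7/(9 - 10)) + 12) = (1*(-2))*((210 + 7/(-1)) + 12) = -2*((210 + 7*(-1)) + 12) = -2*((210 - 7) + 12) = -2*(203 + 12) = -2*215 = -430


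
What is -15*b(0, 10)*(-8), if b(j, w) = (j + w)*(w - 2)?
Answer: 9600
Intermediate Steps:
b(j, w) = (-2 + w)*(j + w) (b(j, w) = (j + w)*(-2 + w) = (-2 + w)*(j + w))
-15*b(0, 10)*(-8) = -15*(10**2 - 2*0 - 2*10 + 0*10)*(-8) = -15*(100 + 0 - 20 + 0)*(-8) = -15*80*(-8) = -1200*(-8) = 9600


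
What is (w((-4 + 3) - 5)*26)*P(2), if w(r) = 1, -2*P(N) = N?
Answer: -26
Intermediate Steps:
P(N) = -N/2
(w((-4 + 3) - 5)*26)*P(2) = (1*26)*(-½*2) = 26*(-1) = -26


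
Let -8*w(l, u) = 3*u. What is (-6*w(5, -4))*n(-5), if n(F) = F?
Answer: 45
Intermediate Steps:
w(l, u) = -3*u/8
(-6*w(5, -4))*n(-5) = -(-9)*(-4)/4*(-5) = -6*3/2*(-5) = -9*(-5) = 45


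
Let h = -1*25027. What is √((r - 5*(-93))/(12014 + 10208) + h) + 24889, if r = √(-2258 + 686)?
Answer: 24889 + √(-12358754833438 + 44444*I*√393)/22222 ≈ 24889.0 + 158.2*I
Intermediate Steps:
h = -25027
r = 2*I*√393 (r = √(-1572) = 2*I*√393 ≈ 39.648*I)
√((r - 5*(-93))/(12014 + 10208) + h) + 24889 = √((2*I*√393 - 5*(-93))/(12014 + 10208) - 25027) + 24889 = √((2*I*√393 + 465)/22222 - 25027) + 24889 = √((465 + 2*I*√393)*(1/22222) - 25027) + 24889 = √((465/22222 + I*√393/11111) - 25027) + 24889 = √(-556149529/22222 + I*√393/11111) + 24889 = 24889 + √(-556149529/22222 + I*√393/11111)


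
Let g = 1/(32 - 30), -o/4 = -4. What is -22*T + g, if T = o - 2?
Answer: -615/2 ≈ -307.50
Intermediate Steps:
o = 16 (o = -4*(-4) = 16)
T = 14 (T = 16 - 2 = 14)
g = ½ (g = 1/2 = ½ ≈ 0.50000)
-22*T + g = -22*14 + ½ = -308 + ½ = -615/2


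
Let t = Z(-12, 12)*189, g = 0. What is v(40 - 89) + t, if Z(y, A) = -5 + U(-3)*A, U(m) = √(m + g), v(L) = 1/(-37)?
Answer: -34966/37 + 2268*I*√3 ≈ -945.03 + 3928.3*I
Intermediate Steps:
v(L) = -1/37
U(m) = √m (U(m) = √(m + 0) = √m)
Z(y, A) = -5 + I*A*√3 (Z(y, A) = -5 + √(-3)*A = -5 + (I*√3)*A = -5 + I*A*√3)
t = -945 + 2268*I*√3 (t = (-5 + I*12*√3)*189 = (-5 + 12*I*√3)*189 = -945 + 2268*I*√3 ≈ -945.0 + 3928.3*I)
v(40 - 89) + t = -1/37 + (-945 + 2268*I*√3) = -34966/37 + 2268*I*√3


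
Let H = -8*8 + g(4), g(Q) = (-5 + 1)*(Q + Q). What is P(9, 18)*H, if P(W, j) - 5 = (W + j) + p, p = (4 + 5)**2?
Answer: -10848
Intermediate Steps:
p = 81 (p = 9**2 = 81)
g(Q) = -8*Q
P(W, j) = 86 + W + j (P(W, j) = 5 + ((W + j) + 81) = 5 + (81 + W + j) = 86 + W + j)
H = -96 (H = -8*8 - 8*4 = -64 - 32 = -96)
P(9, 18)*H = (86 + 9 + 18)*(-96) = 113*(-96) = -10848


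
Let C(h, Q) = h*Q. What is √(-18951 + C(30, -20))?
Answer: 7*I*√399 ≈ 139.82*I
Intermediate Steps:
C(h, Q) = Q*h
√(-18951 + C(30, -20)) = √(-18951 - 20*30) = √(-18951 - 600) = √(-19551) = 7*I*√399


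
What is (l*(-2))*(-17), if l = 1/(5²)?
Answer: 34/25 ≈ 1.3600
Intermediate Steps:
l = 1/25 ≈ 0.040000
(l*(-2))*(-17) = ((1/25)*(-2))*(-17) = -2/25*(-17) = 34/25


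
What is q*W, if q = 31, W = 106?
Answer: 3286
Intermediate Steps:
q*W = 31*106 = 3286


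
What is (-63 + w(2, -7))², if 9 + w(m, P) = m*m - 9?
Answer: 5929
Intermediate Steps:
w(m, P) = -18 + m² (w(m, P) = -9 + (m*m - 9) = -9 + (m² - 9) = -9 + (-9 + m²) = -18 + m²)
(-63 + w(2, -7))² = (-63 + (-18 + 2²))² = (-63 + (-18 + 4))² = (-63 - 14)² = (-77)² = 5929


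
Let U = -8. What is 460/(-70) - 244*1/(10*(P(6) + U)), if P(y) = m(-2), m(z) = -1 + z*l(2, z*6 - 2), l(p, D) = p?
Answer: -2136/455 ≈ -4.6945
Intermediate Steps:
m(z) = -1 + 2*z (m(z) = -1 + z*2 = -1 + 2*z)
P(y) = -5 (P(y) = -1 + 2*(-2) = -1 - 4 = -5)
460/(-70) - 244*1/(10*(P(6) + U)) = 460/(-70) - 244*1/(10*(-5 - 8)) = 460*(-1/70) - 244/((-13*10)) = -46/7 - 244/(-130) = -46/7 - 244*(-1/130) = -46/7 + 122/65 = -2136/455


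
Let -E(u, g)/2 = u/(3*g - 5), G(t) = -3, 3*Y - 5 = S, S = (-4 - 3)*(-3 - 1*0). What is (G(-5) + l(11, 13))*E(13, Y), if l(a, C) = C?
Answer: -260/21 ≈ -12.381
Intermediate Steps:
S = 21 (S = -7*(-3 + 0) = -7*(-3) = 21)
Y = 26/3 (Y = 5/3 + (1/3)*21 = 5/3 + 7 = 26/3 ≈ 8.6667)
E(u, g) = -2*u/(-5 + 3*g) (E(u, g) = -2*u/(3*g - 5) = -2*u/(-5 + 3*g))
(G(-5) + l(11, 13))*E(13, Y) = (-3 + 13)*(-2*13/(-5 + 3*(26/3))) = 10*(-2*13/(-5 + 26)) = 10*(-2*13/21) = 10*(-2*13*1/21) = 10*(-26/21) = -260/21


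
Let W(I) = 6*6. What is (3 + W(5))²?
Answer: 1521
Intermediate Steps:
W(I) = 36
(3 + W(5))² = (3 + 36)² = 39² = 1521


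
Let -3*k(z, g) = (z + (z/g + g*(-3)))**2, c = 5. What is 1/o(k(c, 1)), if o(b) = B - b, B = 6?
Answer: 3/67 ≈ 0.044776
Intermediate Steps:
k(z, g) = -(z - 3*g + z/g)**2/3 (k(z, g) = -(z + (z/g + g*(-3)))**2/3 = -(z + (z/g - 3*g))**2/3 = -(z + (-3*g + z/g))**2/3 = -(z - 3*g + z/g)**2/3)
o(b) = 6 - b
1/o(k(c, 1)) = 1/(6 - (-1)*(5 - 3*1**2 + 1*5)**2/(3*1**2)) = 1/(6 - (-1)*(5 - 3*1 + 5)**2/3) = 1/(6 - (-1)*(5 - 3 + 5)**2/3) = 1/(6 - (-1)*7**2/3) = 1/(6 - (-1)*49/3) = 1/(6 - 1*(-49/3)) = 1/(6 + 49/3) = 1/(67/3) = 3/67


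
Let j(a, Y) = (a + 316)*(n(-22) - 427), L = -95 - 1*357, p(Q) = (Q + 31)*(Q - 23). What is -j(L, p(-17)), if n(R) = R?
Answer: -61064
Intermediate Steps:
p(Q) = (-23 + Q)*(31 + Q) (p(Q) = (31 + Q)*(-23 + Q) = (-23 + Q)*(31 + Q))
L = -452 (L = -95 - 357 = -452)
j(a, Y) = -141884 - 449*a (j(a, Y) = (a + 316)*(-22 - 427) = (316 + a)*(-449) = -141884 - 449*a)
-j(L, p(-17)) = -(-141884 - 449*(-452)) = -(-141884 + 202948) = -1*61064 = -61064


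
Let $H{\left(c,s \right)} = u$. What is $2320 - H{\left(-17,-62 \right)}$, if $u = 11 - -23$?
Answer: $2286$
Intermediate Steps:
$u = 34$ ($u = 11 + 23 = 34$)
$H{\left(c,s \right)} = 34$
$2320 - H{\left(-17,-62 \right)} = 2320 - 34 = 2286$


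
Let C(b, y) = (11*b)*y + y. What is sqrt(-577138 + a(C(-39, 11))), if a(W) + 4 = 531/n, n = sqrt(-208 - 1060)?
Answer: sqrt(-231985689752 - 336654*I*sqrt(317))/634 ≈ 0.0098144 - 759.7*I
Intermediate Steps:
n = 2*I*sqrt(317) (n = sqrt(-1268) = 2*I*sqrt(317) ≈ 35.609*I)
C(b, y) = y + 11*b*y (C(b, y) = 11*b*y + y = y + 11*b*y)
a(W) = -4 - 531*I*sqrt(317)/634 (a(W) = -4 + 531/((2*I*sqrt(317))) = -4 + 531*(-I*sqrt(317)/634) = -4 - 531*I*sqrt(317)/634)
sqrt(-577138 + a(C(-39, 11))) = sqrt(-577138 + (-4 - 531*I*sqrt(317)/634)) = sqrt(-577142 - 531*I*sqrt(317)/634)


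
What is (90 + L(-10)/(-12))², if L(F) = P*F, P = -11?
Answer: 235225/36 ≈ 6534.0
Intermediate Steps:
L(F) = -11*F
(90 + L(-10)/(-12))² = (90 - 11*(-10)/(-12))² = (90 + 110*(-1/12))² = (90 - 55/6)² = (485/6)² = 235225/36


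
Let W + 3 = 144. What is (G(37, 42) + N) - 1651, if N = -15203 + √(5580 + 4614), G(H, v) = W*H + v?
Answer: -11595 + √10194 ≈ -11494.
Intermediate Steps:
W = 141 (W = -3 + 144 = 141)
G(H, v) = v + 141*H (G(H, v) = 141*H + v = v + 141*H)
N = -15203 + √10194 ≈ -15102.
(G(37, 42) + N) - 1651 = ((42 + 141*37) + (-15203 + √10194)) - 1651 = ((42 + 5217) + (-15203 + √10194)) - 1651 = (5259 + (-15203 + √10194)) - 1651 = (-9944 + √10194) - 1651 = -11595 + √10194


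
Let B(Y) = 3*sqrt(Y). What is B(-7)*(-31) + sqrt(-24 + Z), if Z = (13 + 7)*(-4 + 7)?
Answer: 6 - 93*I*sqrt(7) ≈ 6.0 - 246.05*I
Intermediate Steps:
Z = 60 (Z = 20*3 = 60)
B(-7)*(-31) + sqrt(-24 + Z) = (3*sqrt(-7))*(-31) + sqrt(-24 + 60) = (3*(I*sqrt(7)))*(-31) + sqrt(36) = (3*I*sqrt(7))*(-31) + 6 = -93*I*sqrt(7) + 6 = 6 - 93*I*sqrt(7)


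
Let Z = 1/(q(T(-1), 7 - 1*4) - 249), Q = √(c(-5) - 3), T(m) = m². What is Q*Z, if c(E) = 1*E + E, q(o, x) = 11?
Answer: -I*√13/238 ≈ -0.015149*I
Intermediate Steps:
c(E) = 2*E (c(E) = E + E = 2*E)
Q = I*√13 (Q = √(2*(-5) - 3) = √(-10 - 3) = √(-13) = I*√13 ≈ 3.6056*I)
Z = -1/238 (Z = 1/(11 - 249) = 1/(-238) = -1/238 ≈ -0.0042017)
Q*Z = (I*√13)*(-1/238) = -I*√13/238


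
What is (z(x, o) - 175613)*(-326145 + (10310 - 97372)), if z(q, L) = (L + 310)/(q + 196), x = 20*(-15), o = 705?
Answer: 7547129577769/104 ≈ 7.2569e+10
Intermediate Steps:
x = -300
z(q, L) = (310 + L)/(196 + q)
(z(x, o) - 175613)*(-326145 + (10310 - 97372)) = ((310 + 705)/(196 - 300) - 175613)*(-326145 + (10310 - 97372)) = (1015/(-104) - 175613)*(-326145 - 87062) = (-1/104*1015 - 175613)*(-413207) = (-1015/104 - 175613)*(-413207) = -18264767/104*(-413207) = 7547129577769/104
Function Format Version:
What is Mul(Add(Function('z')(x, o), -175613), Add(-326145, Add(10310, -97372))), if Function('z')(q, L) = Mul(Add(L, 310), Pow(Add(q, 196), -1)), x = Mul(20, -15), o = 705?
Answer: Rational(7547129577769, 104) ≈ 7.2569e+10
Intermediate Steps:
x = -300
Function('z')(q, L) = Mul(Pow(Add(196, q), -1), Add(310, L)) (Function('z')(q, L) = Mul(Add(310, L), Pow(Add(196, q), -1)) = Mul(Pow(Add(196, q), -1), Add(310, L)))
Mul(Add(Function('z')(x, o), -175613), Add(-326145, Add(10310, -97372))) = Mul(Add(Mul(Pow(Add(196, -300), -1), Add(310, 705)), -175613), Add(-326145, Add(10310, -97372))) = Mul(Add(Mul(Pow(-104, -1), 1015), -175613), Add(-326145, -87062)) = Mul(Add(Mul(Rational(-1, 104), 1015), -175613), -413207) = Mul(Add(Rational(-1015, 104), -175613), -413207) = Mul(Rational(-18264767, 104), -413207) = Rational(7547129577769, 104)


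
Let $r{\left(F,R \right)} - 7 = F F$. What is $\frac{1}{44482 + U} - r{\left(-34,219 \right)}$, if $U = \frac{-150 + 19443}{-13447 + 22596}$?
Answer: $- \frac{473323674944}{406985111} \approx -1163.0$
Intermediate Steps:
$r{\left(F,R \right)} = 7 + F^{2}$ ($r{\left(F,R \right)} = 7 + F F = 7 + F^{2}$)
$U = \frac{19293}{9149} \approx 2.1088$
$\frac{1}{44482 + U} - r{\left(-34,219 \right)} = \frac{1}{44482 + \frac{19293}{9149}} - \left(7 + \left(-34\right)^{2}\right) = \frac{1}{\frac{406985111}{9149}} - \left(7 + 1156\right) = \frac{9149}{406985111} - 1163 = - \frac{473323674944}{406985111}$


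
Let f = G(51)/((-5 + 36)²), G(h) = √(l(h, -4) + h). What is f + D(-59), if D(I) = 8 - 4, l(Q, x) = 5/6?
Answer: 4 + √1866/5766 ≈ 4.0075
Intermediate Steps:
l(Q, x) = ⅚ (l(Q, x) = 5*(⅙) = ⅚)
D(I) = 4
G(h) = √(⅚ + h)
f = √1866/5766 (f = (√(30 + 36*51)/6)/((-5 + 36)²) = (√(30 + 1836)/6)/(31²) = (√1866/6)/961 = (√1866/6)*(1/961) = √1866/5766 ≈ 0.0074917)
f + D(-59) = √1866/5766 + 4 = 4 + √1866/5766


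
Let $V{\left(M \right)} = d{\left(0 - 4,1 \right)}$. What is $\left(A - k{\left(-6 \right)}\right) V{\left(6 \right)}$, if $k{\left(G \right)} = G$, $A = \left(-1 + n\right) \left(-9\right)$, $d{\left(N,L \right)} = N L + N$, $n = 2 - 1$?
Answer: $-48$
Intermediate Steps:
$n = 1$ ($n = 2 - 1 = 1$)
$d{\left(N,L \right)} = N + L N$ ($d{\left(N,L \right)} = L N + N = N + L N$)
$A = 0$ ($A = \left(-1 + 1\right) \left(-9\right) = 0 \left(-9\right) = 0$)
$V{\left(M \right)} = -8$ ($V{\left(M \right)} = \left(0 - 4\right) \left(1 + 1\right) = \left(0 - 4\right) 2 = \left(-4\right) 2 = -8$)
$\left(A - k{\left(-6 \right)}\right) V{\left(6 \right)} = \left(0 - -6\right) \left(-8\right) = \left(0 + 6\right) \left(-8\right) = 6 \left(-8\right) = -48$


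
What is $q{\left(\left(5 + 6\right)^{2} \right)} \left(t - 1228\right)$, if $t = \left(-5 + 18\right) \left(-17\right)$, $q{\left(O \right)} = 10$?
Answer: $-14490$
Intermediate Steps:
$t = -221$ ($t = 13 \left(-17\right) = -221$)
$q{\left(\left(5 + 6\right)^{2} \right)} \left(t - 1228\right) = 10 \left(-221 - 1228\right) = 10 \left(-1449\right) = -14490$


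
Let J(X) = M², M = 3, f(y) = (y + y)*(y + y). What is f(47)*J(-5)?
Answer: 79524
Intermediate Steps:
f(y) = 4*y² (f(y) = (2*y)*(2*y) = 4*y²)
J(X) = 9 (J(X) = 3² = 9)
f(47)*J(-5) = (4*47²)*9 = (4*2209)*9 = 8836*9 = 79524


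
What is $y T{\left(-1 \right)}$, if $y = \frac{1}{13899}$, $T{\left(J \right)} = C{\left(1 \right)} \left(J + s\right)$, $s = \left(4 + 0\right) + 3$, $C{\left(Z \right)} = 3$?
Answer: $\frac{6}{4633} \approx 0.0012951$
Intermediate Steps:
$s = 7$ ($s = 4 + 3 = 7$)
$T{\left(J \right)} = 21 + 3 J$ ($T{\left(J \right)} = 3 \left(J + 7\right) = 3 \left(7 + J\right) = 21 + 3 J$)
$y = \frac{1}{13899} \approx 7.1948 \cdot 10^{-5}$
$y T{\left(-1 \right)} = \frac{21 + 3 \left(-1\right)}{13899} = \frac{21 - 3}{13899} = \frac{1}{13899} \cdot 18 = \frac{6}{4633}$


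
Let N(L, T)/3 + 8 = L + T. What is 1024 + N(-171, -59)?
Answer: 310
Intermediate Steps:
N(L, T) = -24 + 3*L + 3*T (N(L, T) = -24 + 3*(L + T) = -24 + (3*L + 3*T) = -24 + 3*L + 3*T)
1024 + N(-171, -59) = 1024 + (-24 + 3*(-171) + 3*(-59)) = 1024 + (-24 - 513 - 177) = 1024 - 714 = 310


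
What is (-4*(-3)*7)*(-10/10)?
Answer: -84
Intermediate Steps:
(-4*(-3)*7)*(-10/10) = (12*7)*(-10*⅒) = 84*(-1) = -84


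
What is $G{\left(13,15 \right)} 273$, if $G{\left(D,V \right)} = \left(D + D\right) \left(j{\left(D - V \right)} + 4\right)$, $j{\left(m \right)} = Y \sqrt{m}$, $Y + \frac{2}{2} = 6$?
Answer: $28392 + 35490 i \sqrt{2} \approx 28392.0 + 50190.0 i$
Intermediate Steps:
$Y = 5$ ($Y = -1 + 6 = 5$)
$j{\left(m \right)} = 5 \sqrt{m}$
$G{\left(D,V \right)} = 2 D \left(4 + 5 \sqrt{D - V}\right)$ ($G{\left(D,V \right)} = \left(D + D\right) \left(5 \sqrt{D - V} + 4\right) = 2 D \left(4 + 5 \sqrt{D - V}\right)$)
$G{\left(13,15 \right)} 273 = 2 \cdot 13 \left(4 + 5 \sqrt{13 - 15}\right) 273 = 2 \cdot 13 \left(4 + 5 \sqrt{-2}\right) 273 = 2 \cdot 13 \left(4 + 5 i \sqrt{2}\right) 273 = \left(104 + 130 i \sqrt{2}\right) 273 = 28392 + 35490 i \sqrt{2}$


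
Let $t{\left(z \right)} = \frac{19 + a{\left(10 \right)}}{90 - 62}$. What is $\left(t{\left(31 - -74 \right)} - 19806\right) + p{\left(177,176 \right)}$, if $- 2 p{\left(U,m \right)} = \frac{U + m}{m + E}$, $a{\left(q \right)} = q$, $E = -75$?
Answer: $- \frac{56013381}{2828} \approx -19807.0$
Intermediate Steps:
$p{\left(U,m \right)} = - \frac{U + m}{2 \left(-75 + m\right)}$ ($p{\left(U,m \right)} = - \frac{\left(U + m\right) \frac{1}{m - 75}}{2} = - \frac{\left(U + m\right) \frac{1}{-75 + m}}{2} = - \frac{\frac{1}{-75 + m} \left(U + m\right)}{2} = - \frac{U + m}{2 \left(-75 + m\right)}$)
$t{\left(z \right)} = \frac{29}{28}$ ($t{\left(z \right)} = \frac{19 + 10}{90 - 62} = \frac{29}{28}$)
$\left(t{\left(31 - -74 \right)} - 19806\right) + p{\left(177,176 \right)} = \left(\frac{29}{28} - 19806\right) + \frac{\left(-1\right) 177 - 176}{2 \left(-75 + 176\right)} = - \frac{554539}{28} + \frac{-177 - 176}{2 \cdot 101} = - \frac{554539}{28} + \frac{1}{2} \cdot \frac{1}{101} \left(-353\right) = - \frac{554539}{28} - \frac{353}{202} = - \frac{56013381}{2828}$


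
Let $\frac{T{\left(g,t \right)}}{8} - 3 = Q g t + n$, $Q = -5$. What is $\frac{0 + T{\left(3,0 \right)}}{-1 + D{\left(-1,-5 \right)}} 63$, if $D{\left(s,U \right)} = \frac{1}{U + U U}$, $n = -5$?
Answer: $\frac{20160}{19} \approx 1061.1$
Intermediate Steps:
$T{\left(g,t \right)} = -16 - 40 g t$ ($T{\left(g,t \right)} = 24 + 8 \left(- 5 g t - 5\right) = 24 + 8 \left(-5 - 5 g t\right) = 24 - \left(40 + 40 g t\right) = -16 - 40 g t$)
$D{\left(s,U \right)} = \frac{1}{U + U^{2}}$
$\frac{0 + T{\left(3,0 \right)}}{-1 + D{\left(-1,-5 \right)}} 63 = \frac{0 - \left(16 + 120 \cdot 0\right)}{-1 + \frac{1}{\left(-5\right) \left(1 - 5\right)}} 63 = \frac{0 + \left(-16 + 0\right)}{-1 - \frac{1}{5 \left(-4\right)}} 63 = \frac{0 - 16}{-1 - - \frac{1}{20}} \cdot 63 = - \frac{16}{-1 + \frac{1}{20}} \cdot 63 = - \frac{16}{- \frac{19}{20}} \cdot 63 = \left(-16\right) \left(- \frac{20}{19}\right) 63 = \frac{320}{19} \cdot 63 = \frac{20160}{19}$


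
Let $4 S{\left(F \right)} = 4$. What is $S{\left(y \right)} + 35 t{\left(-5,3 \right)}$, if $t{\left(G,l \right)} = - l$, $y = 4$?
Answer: $-104$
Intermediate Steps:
$S{\left(F \right)} = 1$ ($S{\left(F \right)} = \frac{1}{4} \cdot 4 = 1$)
$S{\left(y \right)} + 35 t{\left(-5,3 \right)} = 1 + 35 \left(\left(-1\right) 3\right) = 1 + 35 \left(-3\right) = 1 - 105 = -104$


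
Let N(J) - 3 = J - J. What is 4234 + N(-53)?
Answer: 4237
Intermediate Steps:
N(J) = 3 (N(J) = 3 + (J - J) = 3 + 0 = 3)
4234 + N(-53) = 4234 + 3 = 4237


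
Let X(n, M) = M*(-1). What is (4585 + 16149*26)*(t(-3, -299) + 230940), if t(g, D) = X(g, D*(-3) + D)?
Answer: 97770734978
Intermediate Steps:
X(n, M) = -M
t(g, D) = 2*D (t(g, D) = -(D*(-3) + D) = -(-3*D + D) = -(-2)*D = 2*D)
(4585 + 16149*26)*(t(-3, -299) + 230940) = (4585 + 16149*26)*(2*(-299) + 230940) = (4585 + 419874)*(-598 + 230940) = 424459*230342 = 97770734978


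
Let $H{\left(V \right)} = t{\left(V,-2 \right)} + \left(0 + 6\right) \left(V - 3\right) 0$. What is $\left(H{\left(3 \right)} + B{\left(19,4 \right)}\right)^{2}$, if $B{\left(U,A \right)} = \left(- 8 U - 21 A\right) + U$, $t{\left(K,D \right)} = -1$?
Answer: $47524$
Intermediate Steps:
$H{\left(V \right)} = -1$ ($H{\left(V \right)} = -1 + \left(0 + 6\right) \left(V - 3\right) 0 = -1 + 6 \left(-3 + V\right) 0 = -1 + \left(-18 + 6 V\right) 0 = -1 + 0 = -1$)
$B{\left(U,A \right)} = - 21 A - 7 U$ ($B{\left(U,A \right)} = \left(- 21 A - 8 U\right) + U = - 21 A - 7 U$)
$\left(H{\left(3 \right)} + B{\left(19,4 \right)}\right)^{2} = \left(-1 - 217\right)^{2} = \left(-218\right)^{2} = 47524$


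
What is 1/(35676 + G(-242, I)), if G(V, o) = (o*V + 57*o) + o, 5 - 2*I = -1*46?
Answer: 1/30984 ≈ 3.2275e-5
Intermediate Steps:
I = 51/2 (I = 5/2 - (-1)*46/2 = 5/2 - 1/2*(-46) = 5/2 + 23 = 51/2 ≈ 25.500)
G(V, o) = 58*o + V*o (G(V, o) = (V*o + 57*o) + o = (57*o + V*o) + o = 58*o + V*o)
1/(35676 + G(-242, I)) = 1/(35676 + 51*(58 - 242)/2) = 1/(35676 + (51/2)*(-184)) = 1/(35676 - 4692) = 1/30984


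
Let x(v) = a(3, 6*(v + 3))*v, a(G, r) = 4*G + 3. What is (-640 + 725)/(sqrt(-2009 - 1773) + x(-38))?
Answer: -24225/164341 - 85*I*sqrt(3782)/328682 ≈ -0.14741 - 0.015904*I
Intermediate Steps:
a(G, r) = 3 + 4*G
x(v) = 15*v (x(v) = (3 + 4*3)*v = (3 + 12)*v = 15*v)
(-640 + 725)/(sqrt(-2009 - 1773) + x(-38)) = (-640 + 725)/(sqrt(-2009 - 1773) + 15*(-38)) = 85/(sqrt(-3782) - 570) = 85/(I*sqrt(3782) - 570) = 85/(-570 + I*sqrt(3782))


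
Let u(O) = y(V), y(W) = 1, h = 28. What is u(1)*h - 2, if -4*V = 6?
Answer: 26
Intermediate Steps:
V = -3/2 (V = -¼*6 = -3/2 ≈ -1.5000)
u(O) = 1
u(1)*h - 2 = 1*28 - 2 = 28 - 2 = 26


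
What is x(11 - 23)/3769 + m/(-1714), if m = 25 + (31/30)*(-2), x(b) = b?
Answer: -802528/48450495 ≈ -0.016564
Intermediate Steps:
m = 344/15 (m = 25 + (31*(1/30))*(-2) = 25 + (31/30)*(-2) = 25 - 31/15 = 344/15 ≈ 22.933)
x(11 - 23)/3769 + m/(-1714) = (11 - 23)/3769 + (344/15)/(-1714) = -12*1/3769 + (344/15)*(-1/1714) = -12/3769 - 172/12855 = -802528/48450495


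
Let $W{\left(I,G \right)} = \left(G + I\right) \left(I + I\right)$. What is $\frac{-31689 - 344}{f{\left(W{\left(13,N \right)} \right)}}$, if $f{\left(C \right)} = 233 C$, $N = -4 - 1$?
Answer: $- \frac{32033}{48464} \approx -0.66096$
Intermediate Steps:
$N = -5$
$W{\left(I,G \right)} = 2 I \left(G + I\right)$ ($W{\left(I,G \right)} = \left(G + I\right) 2 I = 2 I \left(G + I\right)$)
$\frac{-31689 - 344}{f{\left(W{\left(13,N \right)} \right)}} = \frac{-31689 - 344}{233 \cdot 2 \cdot 13 \left(-5 + 13\right)} = - \frac{32033}{233 \cdot 2 \cdot 13 \cdot 8} = - \frac{32033}{233 \cdot 208} = - \frac{32033}{48464}$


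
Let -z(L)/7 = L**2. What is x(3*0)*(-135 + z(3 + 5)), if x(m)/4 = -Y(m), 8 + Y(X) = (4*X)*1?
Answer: -18656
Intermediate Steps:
Y(X) = -8 + 4*X (Y(X) = -8 + (4*X)*1 = -8 + 4*X)
z(L) = -7*L**2
x(m) = 32 - 16*m (x(m) = 4*(-(-8 + 4*m)) = 4*(8 - 4*m) = 32 - 16*m)
x(3*0)*(-135 + z(3 + 5)) = (32 - 48*0)*(-135 - 7*(3 + 5)**2) = (32 - 16*0)*(-135 - 7*8**2) = (32 + 0)*(-135 - 7*64) = 32*(-135 - 448) = 32*(-583) = -18656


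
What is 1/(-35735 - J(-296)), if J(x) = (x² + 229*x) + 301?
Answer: -1/55868 ≈ -1.7899e-5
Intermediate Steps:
J(x) = 301 + x² + 229*x
1/(-35735 - J(-296)) = 1/(-35735 - (301 + (-296)² + 229*(-296))) = 1/(-35735 - (301 + 87616 - 67784)) = 1/(-35735 - 1*20133) = 1/(-35735 - 20133) = 1/(-55868) = -1/55868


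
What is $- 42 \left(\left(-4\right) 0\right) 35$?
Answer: $0$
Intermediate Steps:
$- 42 \left(\left(-4\right) 0\right) 35 = \left(-42\right) 0 \cdot 35 = 0 \cdot 35 = 0$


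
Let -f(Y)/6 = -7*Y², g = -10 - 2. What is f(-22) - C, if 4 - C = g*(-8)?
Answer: 20420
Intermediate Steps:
g = -12
f(Y) = 42*Y² (f(Y) = -(-42)*Y² = 42*Y²)
C = -92 (C = 4 - (-12)*(-8) = 4 - 1*96 = 4 - 96 = -92)
f(-22) - C = 42*(-22)² - 1*(-92) = 42*484 + 92 = 20328 + 92 = 20420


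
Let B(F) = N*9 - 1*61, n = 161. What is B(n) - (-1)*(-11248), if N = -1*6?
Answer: -11363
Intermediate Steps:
N = -6
B(F) = -115 (B(F) = -6*9 - 1*61 = -54 - 61 = -115)
B(n) - (-1)*(-11248) = -115 - (-1)*(-11248) = -115 - 1*11248 = -115 - 11248 = -11363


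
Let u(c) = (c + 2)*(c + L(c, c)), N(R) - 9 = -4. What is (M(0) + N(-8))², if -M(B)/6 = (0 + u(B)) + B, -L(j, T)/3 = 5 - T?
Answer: 34225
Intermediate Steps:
L(j, T) = -15 + 3*T (L(j, T) = -3*(5 - T) = -15 + 3*T)
N(R) = 5 (N(R) = 9 - 4 = 5)
u(c) = (-15 + 4*c)*(2 + c) (u(c) = (c + 2)*(c + (-15 + 3*c)) = (2 + c)*(-15 + 4*c) = (-15 + 4*c)*(2 + c))
M(B) = 180 - 24*B² + 36*B (M(B) = -6*((0 + (-30 - 7*B + 4*B²)) + B) = -6*((-30 - 7*B + 4*B²) + B) = -6*(-30 - 6*B + 4*B²) = 180 - 24*B² + 36*B)
(M(0) + N(-8))² = ((180 - 24*0² + 36*0) + 5)² = ((180 - 24*0 + 0) + 5)² = ((180 + 0 + 0) + 5)² = (180 + 5)² = 185² = 34225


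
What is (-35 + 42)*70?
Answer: 490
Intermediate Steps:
(-35 + 42)*70 = 7*70 = 490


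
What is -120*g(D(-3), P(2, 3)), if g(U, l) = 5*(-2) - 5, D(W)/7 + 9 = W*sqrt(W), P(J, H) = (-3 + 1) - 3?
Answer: 1800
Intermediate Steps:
P(J, H) = -5 (P(J, H) = -2 - 3 = -5)
D(W) = -63 + 7*W**(3/2) (D(W) = -63 + 7*(W*sqrt(W)) = -63 + 7*W**(3/2))
g(U, l) = -15 (g(U, l) = -10 - 5 = -15)
-120*g(D(-3), P(2, 3)) = -120*(-15) = 1800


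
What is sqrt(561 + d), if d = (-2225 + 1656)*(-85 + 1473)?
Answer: I*sqrt(789211) ≈ 888.38*I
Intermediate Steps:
d = -789772 (d = -569*1388 = -789772)
sqrt(561 + d) = sqrt(561 - 789772) = sqrt(-789211) = I*sqrt(789211)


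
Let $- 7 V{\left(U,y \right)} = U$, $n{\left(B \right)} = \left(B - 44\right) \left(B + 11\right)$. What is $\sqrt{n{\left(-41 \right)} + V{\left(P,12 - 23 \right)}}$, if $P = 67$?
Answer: $\frac{\sqrt{124481}}{7} \approx 50.403$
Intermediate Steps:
$n{\left(B \right)} = \left(-44 + B\right) \left(11 + B\right)$
$V{\left(U,y \right)} = - \frac{U}{7}$
$\sqrt{n{\left(-41 \right)} + V{\left(P,12 - 23 \right)}} = \sqrt{\left(-484 + \left(-41\right)^{2} - -1353\right) - \frac{67}{7}} = \sqrt{\left(-484 + 1681 + 1353\right) - \frac{67}{7}} = \sqrt{2550 - \frac{67}{7}} = \sqrt{\frac{17783}{7}} = \frac{\sqrt{124481}}{7}$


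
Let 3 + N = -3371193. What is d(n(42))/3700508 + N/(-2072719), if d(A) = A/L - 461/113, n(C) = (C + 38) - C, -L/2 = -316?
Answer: 445461921909032793/273884403618626416 ≈ 1.6265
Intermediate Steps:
N = -3371196 (N = -3 - 3371193 = -3371196)
L = 632 (L = -2*(-316) = 632)
n(C) = 38 (n(C) = (38 + C) - C = 38)
d(A) = -461/113 + A/632 (d(A) = A/632 - 461/113 = -461/113 + A/632)
d(n(42))/3700508 + N/(-2072719) = (-461/113 + (1/632)*38)/3700508 - 3371196/(-2072719) = (-461/113 + 19/316)*(1/3700508) - 3371196*(-1/2072719) = -143529/35708*1/3700508 + 3371196/2072719 = -143529/132137739664 + 3371196/2072719 = 445461921909032793/273884403618626416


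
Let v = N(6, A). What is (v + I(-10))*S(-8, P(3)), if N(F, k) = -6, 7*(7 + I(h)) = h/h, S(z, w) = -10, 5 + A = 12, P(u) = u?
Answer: 900/7 ≈ 128.57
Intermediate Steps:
A = 7 (A = -5 + 12 = 7)
I(h) = -48/7 (I(h) = -7 + (h/h)/7 = -7 + (⅐)*1 = -7 + ⅐ = -48/7)
v = -6
(v + I(-10))*S(-8, P(3)) = (-6 - 48/7)*(-10) = -90/7*(-10) = 900/7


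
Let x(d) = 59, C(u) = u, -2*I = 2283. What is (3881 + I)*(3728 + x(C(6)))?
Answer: 20748973/2 ≈ 1.0374e+7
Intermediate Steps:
I = -2283/2 (I = -½*2283 = -2283/2 ≈ -1141.5)
(3881 + I)*(3728 + x(C(6))) = (3881 - 2283/2)*(3728 + 59) = (5479/2)*3787 = 20748973/2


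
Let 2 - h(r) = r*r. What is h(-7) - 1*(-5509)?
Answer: 5462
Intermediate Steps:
h(r) = 2 - r² (h(r) = 2 - r*r = 2 - r²)
h(-7) - 1*(-5509) = (2 - 1*(-7)²) - 1*(-5509) = (2 - 1*49) + 5509 = (2 - 49) + 5509 = -47 + 5509 = 5462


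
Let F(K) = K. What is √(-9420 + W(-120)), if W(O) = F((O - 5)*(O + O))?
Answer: 14*√105 ≈ 143.46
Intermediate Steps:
W(O) = 2*O*(-5 + O) (W(O) = (O - 5)*(O + O) = (-5 + O)*(2*O) = 2*O*(-5 + O))
√(-9420 + W(-120)) = √(-9420 + 2*(-120)*(-5 - 120)) = √(-9420 + 2*(-120)*(-125)) = √(-9420 + 30000) = √20580 = 14*√105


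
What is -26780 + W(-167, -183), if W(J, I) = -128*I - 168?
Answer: -3524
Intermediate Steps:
W(J, I) = -168 - 128*I
-26780 + W(-167, -183) = -26780 + (-168 - 128*(-183)) = -26780 + (-168 + 23424) = -26780 + 23256 = -3524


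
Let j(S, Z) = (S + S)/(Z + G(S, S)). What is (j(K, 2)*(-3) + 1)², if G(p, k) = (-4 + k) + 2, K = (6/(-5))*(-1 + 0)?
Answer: 25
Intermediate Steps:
K = 6/5 (K = (6*(-⅕))*(-1) = -6/5*(-1) = 6/5 ≈ 1.2000)
G(p, k) = -2 + k
j(S, Z) = 2*S/(-2 + S + Z) (j(S, Z) = (S + S)/(Z + (-2 + S)) = (2*S)/(-2 + S + Z) = 2*S/(-2 + S + Z))
(j(K, 2)*(-3) + 1)² = ((2*(6/5)/(-2 + 6/5 + 2))*(-3) + 1)² = ((2*(6/5)/(6/5))*(-3) + 1)² = ((2*(6/5)*(⅚))*(-3) + 1)² = (2*(-3) + 1)² = (-6 + 1)² = (-5)² = 25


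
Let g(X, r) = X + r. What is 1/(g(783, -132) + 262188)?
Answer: 1/262839 ≈ 3.8046e-6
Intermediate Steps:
1/(g(783, -132) + 262188) = 1/((783 - 132) + 262188) = 1/(651 + 262188) = 1/262839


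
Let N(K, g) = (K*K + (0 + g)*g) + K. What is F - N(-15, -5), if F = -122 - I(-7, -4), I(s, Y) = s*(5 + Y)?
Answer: -350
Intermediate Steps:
N(K, g) = K + K**2 + g**2 (N(K, g) = (K**2 + g*g) + K = (K**2 + g**2) + K = K + K**2 + g**2)
F = -115 (F = -122 - (-7)*(5 - 4) = -122 - (-7) = -122 - 1*(-7) = -122 + 7 = -115)
F - N(-15, -5) = -115 - (-15 + (-15)**2 + (-5)**2) = -115 - (-15 + 225 + 25) = -115 - 1*235 = -115 - 235 = -350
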